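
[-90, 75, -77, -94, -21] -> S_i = Random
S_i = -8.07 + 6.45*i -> [-8.07, -1.62, 4.83, 11.28, 17.73]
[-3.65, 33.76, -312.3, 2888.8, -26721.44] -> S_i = -3.65*(-9.25)^i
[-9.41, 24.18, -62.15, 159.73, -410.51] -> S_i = -9.41*(-2.57)^i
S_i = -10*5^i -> [-10, -50, -250, -1250, -6250]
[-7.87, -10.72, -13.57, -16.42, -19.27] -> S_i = -7.87 + -2.85*i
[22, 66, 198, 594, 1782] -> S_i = 22*3^i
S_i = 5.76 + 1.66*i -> [5.76, 7.42, 9.08, 10.74, 12.4]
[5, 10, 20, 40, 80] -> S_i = 5*2^i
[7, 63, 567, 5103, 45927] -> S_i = 7*9^i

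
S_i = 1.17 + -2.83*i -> [1.17, -1.66, -4.49, -7.32, -10.15]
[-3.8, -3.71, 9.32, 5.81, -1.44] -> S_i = Random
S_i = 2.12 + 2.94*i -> [2.12, 5.06, 8.0, 10.94, 13.88]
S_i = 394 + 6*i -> [394, 400, 406, 412, 418]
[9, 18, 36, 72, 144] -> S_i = 9*2^i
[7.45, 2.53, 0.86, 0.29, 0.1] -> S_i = 7.45*0.34^i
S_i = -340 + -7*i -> [-340, -347, -354, -361, -368]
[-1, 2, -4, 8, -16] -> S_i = -1*-2^i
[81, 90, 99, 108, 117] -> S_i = 81 + 9*i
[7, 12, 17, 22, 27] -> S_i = 7 + 5*i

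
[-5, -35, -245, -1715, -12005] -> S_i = -5*7^i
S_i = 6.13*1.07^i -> [6.13, 6.56, 7.02, 7.51, 8.04]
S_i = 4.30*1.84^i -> [4.3, 7.91, 14.56, 26.79, 49.29]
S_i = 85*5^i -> [85, 425, 2125, 10625, 53125]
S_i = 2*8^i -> [2, 16, 128, 1024, 8192]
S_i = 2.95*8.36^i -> [2.95, 24.66, 206.17, 1723.62, 14409.44]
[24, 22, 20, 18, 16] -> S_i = 24 + -2*i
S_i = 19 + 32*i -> [19, 51, 83, 115, 147]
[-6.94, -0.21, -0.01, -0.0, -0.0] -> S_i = -6.94*0.03^i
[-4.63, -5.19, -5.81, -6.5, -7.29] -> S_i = -4.63*1.12^i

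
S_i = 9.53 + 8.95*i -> [9.53, 18.48, 27.43, 36.38, 45.33]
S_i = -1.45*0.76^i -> [-1.45, -1.1, -0.84, -0.64, -0.48]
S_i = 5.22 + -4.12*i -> [5.22, 1.1, -3.02, -7.14, -11.26]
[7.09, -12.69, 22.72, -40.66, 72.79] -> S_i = 7.09*(-1.79)^i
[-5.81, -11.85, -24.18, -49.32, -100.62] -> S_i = -5.81*2.04^i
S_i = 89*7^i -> [89, 623, 4361, 30527, 213689]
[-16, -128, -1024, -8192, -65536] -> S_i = -16*8^i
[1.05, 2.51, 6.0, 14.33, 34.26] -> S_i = 1.05*2.39^i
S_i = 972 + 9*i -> [972, 981, 990, 999, 1008]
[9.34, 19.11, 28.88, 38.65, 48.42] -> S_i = 9.34 + 9.77*i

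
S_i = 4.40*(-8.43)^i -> [4.4, -37.09, 312.69, -2635.94, 22220.97]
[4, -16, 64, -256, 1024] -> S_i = 4*-4^i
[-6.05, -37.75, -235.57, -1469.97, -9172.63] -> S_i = -6.05*6.24^i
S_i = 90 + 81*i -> [90, 171, 252, 333, 414]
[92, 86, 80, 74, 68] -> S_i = 92 + -6*i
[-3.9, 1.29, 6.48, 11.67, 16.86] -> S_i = -3.90 + 5.19*i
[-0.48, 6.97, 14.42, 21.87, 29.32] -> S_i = -0.48 + 7.45*i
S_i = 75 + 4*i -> [75, 79, 83, 87, 91]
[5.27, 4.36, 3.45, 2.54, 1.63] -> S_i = 5.27 + -0.91*i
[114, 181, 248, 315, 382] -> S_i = 114 + 67*i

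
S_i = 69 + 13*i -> [69, 82, 95, 108, 121]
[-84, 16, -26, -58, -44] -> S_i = Random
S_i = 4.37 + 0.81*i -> [4.37, 5.18, 5.99, 6.8, 7.61]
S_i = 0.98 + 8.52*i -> [0.98, 9.5, 18.02, 26.54, 35.06]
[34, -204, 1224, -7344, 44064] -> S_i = 34*-6^i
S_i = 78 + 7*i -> [78, 85, 92, 99, 106]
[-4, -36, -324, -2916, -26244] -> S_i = -4*9^i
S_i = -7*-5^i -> [-7, 35, -175, 875, -4375]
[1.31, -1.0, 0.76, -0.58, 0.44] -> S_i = 1.31*(-0.76)^i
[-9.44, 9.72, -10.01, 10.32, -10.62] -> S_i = -9.44*(-1.03)^i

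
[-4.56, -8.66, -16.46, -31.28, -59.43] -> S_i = -4.56*1.90^i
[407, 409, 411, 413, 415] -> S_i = 407 + 2*i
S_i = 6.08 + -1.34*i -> [6.08, 4.74, 3.4, 2.06, 0.72]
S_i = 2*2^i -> [2, 4, 8, 16, 32]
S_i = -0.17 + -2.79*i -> [-0.17, -2.96, -5.75, -8.54, -11.33]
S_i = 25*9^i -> [25, 225, 2025, 18225, 164025]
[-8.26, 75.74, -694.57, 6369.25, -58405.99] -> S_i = -8.26*(-9.17)^i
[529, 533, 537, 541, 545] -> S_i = 529 + 4*i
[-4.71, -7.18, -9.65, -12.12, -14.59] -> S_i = -4.71 + -2.47*i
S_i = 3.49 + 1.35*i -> [3.49, 4.84, 6.19, 7.54, 8.89]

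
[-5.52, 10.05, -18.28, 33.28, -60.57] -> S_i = -5.52*(-1.82)^i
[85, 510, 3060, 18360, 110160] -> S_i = 85*6^i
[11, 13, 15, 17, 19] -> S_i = 11 + 2*i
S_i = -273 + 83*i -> [-273, -190, -107, -24, 59]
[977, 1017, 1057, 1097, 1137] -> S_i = 977 + 40*i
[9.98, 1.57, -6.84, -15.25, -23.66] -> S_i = 9.98 + -8.41*i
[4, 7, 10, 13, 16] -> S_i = 4 + 3*i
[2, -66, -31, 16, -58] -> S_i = Random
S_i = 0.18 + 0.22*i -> [0.18, 0.4, 0.62, 0.84, 1.06]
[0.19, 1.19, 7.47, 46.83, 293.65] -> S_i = 0.19*6.27^i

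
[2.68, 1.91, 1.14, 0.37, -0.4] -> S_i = 2.68 + -0.77*i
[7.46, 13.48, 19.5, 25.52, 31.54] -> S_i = 7.46 + 6.02*i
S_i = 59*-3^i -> [59, -177, 531, -1593, 4779]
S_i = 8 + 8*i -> [8, 16, 24, 32, 40]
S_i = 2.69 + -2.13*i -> [2.69, 0.56, -1.57, -3.7, -5.83]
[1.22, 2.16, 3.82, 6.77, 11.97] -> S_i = 1.22*1.77^i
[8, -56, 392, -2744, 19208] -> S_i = 8*-7^i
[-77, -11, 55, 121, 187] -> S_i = -77 + 66*i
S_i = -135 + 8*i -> [-135, -127, -119, -111, -103]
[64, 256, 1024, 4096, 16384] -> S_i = 64*4^i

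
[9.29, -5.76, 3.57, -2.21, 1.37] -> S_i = 9.29*(-0.62)^i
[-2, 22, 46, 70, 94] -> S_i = -2 + 24*i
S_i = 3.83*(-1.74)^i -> [3.83, -6.66, 11.6, -20.18, 35.11]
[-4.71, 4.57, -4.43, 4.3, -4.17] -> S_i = -4.71*(-0.97)^i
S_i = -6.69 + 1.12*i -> [-6.69, -5.57, -4.45, -3.33, -2.21]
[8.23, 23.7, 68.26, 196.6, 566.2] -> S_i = 8.23*2.88^i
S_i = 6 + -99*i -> [6, -93, -192, -291, -390]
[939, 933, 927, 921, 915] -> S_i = 939 + -6*i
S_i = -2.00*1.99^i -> [-2.0, -3.98, -7.92, -15.76, -31.36]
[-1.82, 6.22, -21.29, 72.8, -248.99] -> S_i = -1.82*(-3.42)^i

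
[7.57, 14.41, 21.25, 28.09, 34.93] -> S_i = 7.57 + 6.84*i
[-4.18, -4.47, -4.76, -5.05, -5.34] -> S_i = -4.18 + -0.29*i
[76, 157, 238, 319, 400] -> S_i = 76 + 81*i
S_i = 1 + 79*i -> [1, 80, 159, 238, 317]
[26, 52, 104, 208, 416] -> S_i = 26*2^i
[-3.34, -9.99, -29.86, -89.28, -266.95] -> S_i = -3.34*2.99^i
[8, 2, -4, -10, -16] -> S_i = 8 + -6*i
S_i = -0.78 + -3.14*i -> [-0.78, -3.92, -7.06, -10.2, -13.34]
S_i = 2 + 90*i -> [2, 92, 182, 272, 362]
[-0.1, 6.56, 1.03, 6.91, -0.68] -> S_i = Random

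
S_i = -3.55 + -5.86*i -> [-3.55, -9.41, -15.27, -21.13, -26.99]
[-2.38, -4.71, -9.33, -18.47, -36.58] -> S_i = -2.38*1.98^i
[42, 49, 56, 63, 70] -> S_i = 42 + 7*i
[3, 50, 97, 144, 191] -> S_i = 3 + 47*i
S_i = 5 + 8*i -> [5, 13, 21, 29, 37]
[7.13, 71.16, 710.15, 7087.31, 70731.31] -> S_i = 7.13*9.98^i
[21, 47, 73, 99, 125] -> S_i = 21 + 26*i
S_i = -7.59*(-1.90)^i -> [-7.59, 14.42, -27.4, 52.06, -98.91]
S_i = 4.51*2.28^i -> [4.51, 10.28, 23.44, 53.45, 121.88]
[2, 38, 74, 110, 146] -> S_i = 2 + 36*i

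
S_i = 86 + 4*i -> [86, 90, 94, 98, 102]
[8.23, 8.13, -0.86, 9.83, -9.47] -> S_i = Random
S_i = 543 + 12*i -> [543, 555, 567, 579, 591]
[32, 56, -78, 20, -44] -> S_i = Random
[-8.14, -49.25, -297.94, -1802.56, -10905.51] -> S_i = -8.14*6.05^i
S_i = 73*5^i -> [73, 365, 1825, 9125, 45625]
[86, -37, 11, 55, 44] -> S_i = Random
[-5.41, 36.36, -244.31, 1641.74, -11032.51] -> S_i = -5.41*(-6.72)^i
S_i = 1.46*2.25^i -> [1.46, 3.28, 7.39, 16.63, 37.42]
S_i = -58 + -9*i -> [-58, -67, -76, -85, -94]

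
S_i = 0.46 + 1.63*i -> [0.46, 2.09, 3.72, 5.35, 6.98]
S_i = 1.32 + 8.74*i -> [1.32, 10.06, 18.8, 27.54, 36.28]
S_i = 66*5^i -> [66, 330, 1650, 8250, 41250]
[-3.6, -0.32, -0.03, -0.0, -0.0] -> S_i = -3.60*0.09^i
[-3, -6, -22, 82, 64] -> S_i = Random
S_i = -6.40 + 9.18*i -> [-6.4, 2.78, 11.96, 21.14, 30.32]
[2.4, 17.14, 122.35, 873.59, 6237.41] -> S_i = 2.40*7.14^i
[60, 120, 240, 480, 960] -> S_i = 60*2^i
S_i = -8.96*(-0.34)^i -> [-8.96, 3.05, -1.04, 0.35, -0.12]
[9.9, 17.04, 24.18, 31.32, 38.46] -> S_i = 9.90 + 7.14*i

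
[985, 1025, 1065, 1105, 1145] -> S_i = 985 + 40*i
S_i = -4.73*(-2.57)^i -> [-4.73, 12.16, -31.24, 80.29, -206.34]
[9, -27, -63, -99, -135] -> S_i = 9 + -36*i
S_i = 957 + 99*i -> [957, 1056, 1155, 1254, 1353]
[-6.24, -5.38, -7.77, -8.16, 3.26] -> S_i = Random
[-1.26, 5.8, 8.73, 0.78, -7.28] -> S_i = Random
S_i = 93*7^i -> [93, 651, 4557, 31899, 223293]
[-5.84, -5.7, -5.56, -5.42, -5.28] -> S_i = -5.84 + 0.14*i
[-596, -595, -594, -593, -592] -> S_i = -596 + 1*i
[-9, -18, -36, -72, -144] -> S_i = -9*2^i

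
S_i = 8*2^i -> [8, 16, 32, 64, 128]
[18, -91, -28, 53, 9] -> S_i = Random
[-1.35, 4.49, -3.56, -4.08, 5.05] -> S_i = Random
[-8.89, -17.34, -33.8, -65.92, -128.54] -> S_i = -8.89*1.95^i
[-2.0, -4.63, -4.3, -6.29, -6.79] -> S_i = Random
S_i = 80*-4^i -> [80, -320, 1280, -5120, 20480]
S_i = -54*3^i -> [-54, -162, -486, -1458, -4374]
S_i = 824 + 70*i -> [824, 894, 964, 1034, 1104]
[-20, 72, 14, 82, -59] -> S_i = Random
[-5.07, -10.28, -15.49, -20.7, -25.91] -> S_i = -5.07 + -5.21*i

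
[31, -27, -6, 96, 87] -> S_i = Random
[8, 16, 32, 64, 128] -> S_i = 8*2^i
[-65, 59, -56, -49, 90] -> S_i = Random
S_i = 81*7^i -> [81, 567, 3969, 27783, 194481]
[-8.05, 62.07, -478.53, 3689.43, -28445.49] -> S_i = -8.05*(-7.71)^i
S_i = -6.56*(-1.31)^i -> [-6.56, 8.59, -11.26, 14.75, -19.32]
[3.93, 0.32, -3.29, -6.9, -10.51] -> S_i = 3.93 + -3.61*i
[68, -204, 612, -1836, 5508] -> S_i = 68*-3^i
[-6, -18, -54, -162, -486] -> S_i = -6*3^i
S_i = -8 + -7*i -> [-8, -15, -22, -29, -36]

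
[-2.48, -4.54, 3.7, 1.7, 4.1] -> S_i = Random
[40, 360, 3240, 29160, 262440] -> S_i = 40*9^i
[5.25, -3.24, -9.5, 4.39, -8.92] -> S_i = Random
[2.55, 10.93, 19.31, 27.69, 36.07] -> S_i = 2.55 + 8.38*i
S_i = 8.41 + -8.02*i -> [8.41, 0.39, -7.63, -15.65, -23.67]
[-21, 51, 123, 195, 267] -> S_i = -21 + 72*i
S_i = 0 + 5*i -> [0, 5, 10, 15, 20]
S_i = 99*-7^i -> [99, -693, 4851, -33957, 237699]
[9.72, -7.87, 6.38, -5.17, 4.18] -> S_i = 9.72*(-0.81)^i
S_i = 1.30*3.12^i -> [1.3, 4.06, 12.65, 39.48, 123.19]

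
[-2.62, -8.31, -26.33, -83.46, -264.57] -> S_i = -2.62*3.17^i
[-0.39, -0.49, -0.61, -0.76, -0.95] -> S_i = -0.39*1.25^i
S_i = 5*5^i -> [5, 25, 125, 625, 3125]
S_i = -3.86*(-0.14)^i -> [-3.86, 0.54, -0.08, 0.01, -0.0]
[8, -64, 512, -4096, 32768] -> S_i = 8*-8^i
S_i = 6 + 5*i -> [6, 11, 16, 21, 26]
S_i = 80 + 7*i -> [80, 87, 94, 101, 108]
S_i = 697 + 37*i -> [697, 734, 771, 808, 845]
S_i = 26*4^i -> [26, 104, 416, 1664, 6656]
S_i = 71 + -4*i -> [71, 67, 63, 59, 55]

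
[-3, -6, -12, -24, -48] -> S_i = -3*2^i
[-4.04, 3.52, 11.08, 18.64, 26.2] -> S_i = -4.04 + 7.56*i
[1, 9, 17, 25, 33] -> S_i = 1 + 8*i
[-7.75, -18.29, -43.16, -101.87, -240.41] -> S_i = -7.75*2.36^i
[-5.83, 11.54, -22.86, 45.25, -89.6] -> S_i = -5.83*(-1.98)^i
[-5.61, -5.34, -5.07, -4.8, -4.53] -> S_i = -5.61 + 0.27*i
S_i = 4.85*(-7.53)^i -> [4.85, -36.52, 275.0, -2070.75, 15592.71]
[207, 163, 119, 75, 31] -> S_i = 207 + -44*i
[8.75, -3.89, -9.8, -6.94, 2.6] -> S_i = Random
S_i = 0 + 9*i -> [0, 9, 18, 27, 36]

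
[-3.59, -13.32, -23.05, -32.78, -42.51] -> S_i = -3.59 + -9.73*i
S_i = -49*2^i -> [-49, -98, -196, -392, -784]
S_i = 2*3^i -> [2, 6, 18, 54, 162]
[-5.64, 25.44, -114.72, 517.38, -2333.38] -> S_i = -5.64*(-4.51)^i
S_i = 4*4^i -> [4, 16, 64, 256, 1024]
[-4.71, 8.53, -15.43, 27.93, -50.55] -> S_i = -4.71*(-1.81)^i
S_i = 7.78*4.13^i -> [7.78, 32.13, 132.7, 548.06, 2263.5]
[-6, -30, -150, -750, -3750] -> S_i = -6*5^i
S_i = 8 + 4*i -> [8, 12, 16, 20, 24]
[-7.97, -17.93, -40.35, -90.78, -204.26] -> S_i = -7.97*2.25^i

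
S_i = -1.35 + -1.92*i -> [-1.35, -3.27, -5.19, -7.11, -9.03]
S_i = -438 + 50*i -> [-438, -388, -338, -288, -238]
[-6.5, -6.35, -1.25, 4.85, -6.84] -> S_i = Random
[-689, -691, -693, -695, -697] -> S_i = -689 + -2*i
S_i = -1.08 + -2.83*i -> [-1.08, -3.91, -6.74, -9.57, -12.4]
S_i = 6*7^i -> [6, 42, 294, 2058, 14406]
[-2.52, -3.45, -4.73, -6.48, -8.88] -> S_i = -2.52*1.37^i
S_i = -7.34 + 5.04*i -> [-7.34, -2.3, 2.74, 7.78, 12.82]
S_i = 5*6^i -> [5, 30, 180, 1080, 6480]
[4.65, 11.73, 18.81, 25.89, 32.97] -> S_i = 4.65 + 7.08*i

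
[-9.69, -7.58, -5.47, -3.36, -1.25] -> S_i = -9.69 + 2.11*i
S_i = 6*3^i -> [6, 18, 54, 162, 486]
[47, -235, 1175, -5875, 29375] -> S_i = 47*-5^i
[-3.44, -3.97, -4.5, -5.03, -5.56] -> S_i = -3.44 + -0.53*i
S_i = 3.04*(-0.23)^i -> [3.04, -0.7, 0.16, -0.04, 0.01]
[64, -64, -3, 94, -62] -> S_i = Random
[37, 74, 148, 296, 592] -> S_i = 37*2^i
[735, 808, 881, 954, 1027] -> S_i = 735 + 73*i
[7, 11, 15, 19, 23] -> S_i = 7 + 4*i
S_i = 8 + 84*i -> [8, 92, 176, 260, 344]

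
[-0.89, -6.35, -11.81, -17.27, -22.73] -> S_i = -0.89 + -5.46*i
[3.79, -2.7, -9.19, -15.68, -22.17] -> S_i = 3.79 + -6.49*i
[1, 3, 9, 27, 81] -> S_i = 1*3^i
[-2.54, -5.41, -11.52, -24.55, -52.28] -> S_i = -2.54*2.13^i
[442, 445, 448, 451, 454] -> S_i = 442 + 3*i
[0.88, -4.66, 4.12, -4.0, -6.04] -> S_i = Random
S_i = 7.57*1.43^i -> [7.57, 10.83, 15.48, 22.14, 31.65]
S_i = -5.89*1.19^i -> [-5.89, -7.01, -8.34, -9.93, -11.81]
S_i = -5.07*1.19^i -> [-5.07, -6.03, -7.18, -8.54, -10.17]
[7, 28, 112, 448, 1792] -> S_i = 7*4^i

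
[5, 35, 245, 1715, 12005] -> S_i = 5*7^i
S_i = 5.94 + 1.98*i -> [5.94, 7.92, 9.9, 11.88, 13.86]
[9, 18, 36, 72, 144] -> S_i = 9*2^i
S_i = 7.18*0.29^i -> [7.18, 2.08, 0.6, 0.18, 0.05]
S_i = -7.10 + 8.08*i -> [-7.1, 0.98, 9.06, 17.14, 25.22]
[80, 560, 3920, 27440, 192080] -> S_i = 80*7^i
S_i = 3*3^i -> [3, 9, 27, 81, 243]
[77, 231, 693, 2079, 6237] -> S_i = 77*3^i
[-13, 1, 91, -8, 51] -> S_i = Random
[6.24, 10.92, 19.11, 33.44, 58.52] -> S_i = 6.24*1.75^i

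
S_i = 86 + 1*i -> [86, 87, 88, 89, 90]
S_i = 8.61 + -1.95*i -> [8.61, 6.66, 4.71, 2.76, 0.81]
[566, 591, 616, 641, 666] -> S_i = 566 + 25*i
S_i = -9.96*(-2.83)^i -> [-9.96, 28.19, -79.77, 225.75, -638.86]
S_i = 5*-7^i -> [5, -35, 245, -1715, 12005]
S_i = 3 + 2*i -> [3, 5, 7, 9, 11]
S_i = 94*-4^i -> [94, -376, 1504, -6016, 24064]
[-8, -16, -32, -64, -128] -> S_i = -8*2^i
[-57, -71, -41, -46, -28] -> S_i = Random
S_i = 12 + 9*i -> [12, 21, 30, 39, 48]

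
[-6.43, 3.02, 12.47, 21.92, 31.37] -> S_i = -6.43 + 9.45*i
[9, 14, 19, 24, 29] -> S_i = 9 + 5*i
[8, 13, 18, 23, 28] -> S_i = 8 + 5*i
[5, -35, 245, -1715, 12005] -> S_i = 5*-7^i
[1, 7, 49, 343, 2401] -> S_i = 1*7^i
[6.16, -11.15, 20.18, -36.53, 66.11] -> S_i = 6.16*(-1.81)^i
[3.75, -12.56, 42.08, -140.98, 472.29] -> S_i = 3.75*(-3.35)^i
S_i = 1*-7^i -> [1, -7, 49, -343, 2401]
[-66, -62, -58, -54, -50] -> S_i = -66 + 4*i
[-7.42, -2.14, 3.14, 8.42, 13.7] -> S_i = -7.42 + 5.28*i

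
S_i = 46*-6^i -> [46, -276, 1656, -9936, 59616]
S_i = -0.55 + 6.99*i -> [-0.55, 6.44, 13.43, 20.42, 27.41]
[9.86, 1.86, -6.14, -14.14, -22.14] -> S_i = 9.86 + -8.00*i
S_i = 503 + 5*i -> [503, 508, 513, 518, 523]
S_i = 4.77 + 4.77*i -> [4.77, 9.54, 14.31, 19.08, 23.85]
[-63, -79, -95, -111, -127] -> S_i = -63 + -16*i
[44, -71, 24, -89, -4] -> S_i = Random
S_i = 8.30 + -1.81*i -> [8.3, 6.49, 4.68, 2.87, 1.06]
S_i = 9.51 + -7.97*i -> [9.51, 1.54, -6.43, -14.4, -22.37]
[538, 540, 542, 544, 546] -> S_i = 538 + 2*i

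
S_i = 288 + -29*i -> [288, 259, 230, 201, 172]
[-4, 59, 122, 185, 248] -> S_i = -4 + 63*i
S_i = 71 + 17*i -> [71, 88, 105, 122, 139]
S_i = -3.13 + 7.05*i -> [-3.13, 3.92, 10.97, 18.02, 25.07]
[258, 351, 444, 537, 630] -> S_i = 258 + 93*i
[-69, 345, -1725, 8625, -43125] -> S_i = -69*-5^i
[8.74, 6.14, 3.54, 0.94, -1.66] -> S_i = 8.74 + -2.60*i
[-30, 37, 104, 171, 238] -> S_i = -30 + 67*i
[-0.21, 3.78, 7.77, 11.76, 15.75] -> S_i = -0.21 + 3.99*i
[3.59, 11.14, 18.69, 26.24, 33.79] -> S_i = 3.59 + 7.55*i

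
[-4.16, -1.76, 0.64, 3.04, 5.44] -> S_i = -4.16 + 2.40*i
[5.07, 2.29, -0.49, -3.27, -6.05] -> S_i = 5.07 + -2.78*i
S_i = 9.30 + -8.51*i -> [9.3, 0.79, -7.72, -16.23, -24.74]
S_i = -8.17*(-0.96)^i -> [-8.17, 7.84, -7.53, 7.23, -6.94]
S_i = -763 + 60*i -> [-763, -703, -643, -583, -523]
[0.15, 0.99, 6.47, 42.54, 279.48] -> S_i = 0.15*6.57^i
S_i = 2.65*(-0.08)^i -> [2.65, -0.21, 0.02, -0.0, 0.0]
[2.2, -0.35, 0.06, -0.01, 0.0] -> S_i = 2.20*(-0.16)^i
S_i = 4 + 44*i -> [4, 48, 92, 136, 180]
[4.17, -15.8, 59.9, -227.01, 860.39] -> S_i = 4.17*(-3.79)^i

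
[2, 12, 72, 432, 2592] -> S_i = 2*6^i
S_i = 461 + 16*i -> [461, 477, 493, 509, 525]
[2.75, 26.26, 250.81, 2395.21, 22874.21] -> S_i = 2.75*9.55^i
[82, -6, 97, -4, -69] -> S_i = Random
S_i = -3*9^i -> [-3, -27, -243, -2187, -19683]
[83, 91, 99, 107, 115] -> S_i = 83 + 8*i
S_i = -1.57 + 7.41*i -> [-1.57, 5.84, 13.25, 20.66, 28.07]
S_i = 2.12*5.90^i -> [2.12, 12.51, 73.8, 435.4, 2568.88]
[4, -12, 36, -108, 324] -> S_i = 4*-3^i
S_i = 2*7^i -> [2, 14, 98, 686, 4802]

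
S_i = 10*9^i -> [10, 90, 810, 7290, 65610]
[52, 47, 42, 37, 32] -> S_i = 52 + -5*i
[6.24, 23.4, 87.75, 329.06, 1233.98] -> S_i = 6.24*3.75^i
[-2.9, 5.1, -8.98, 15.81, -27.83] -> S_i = -2.90*(-1.76)^i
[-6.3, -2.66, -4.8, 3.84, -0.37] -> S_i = Random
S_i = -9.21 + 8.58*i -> [-9.21, -0.63, 7.95, 16.53, 25.11]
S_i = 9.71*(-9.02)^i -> [9.71, -87.58, 790.01, -7125.89, 64275.49]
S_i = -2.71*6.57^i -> [-2.71, -17.8, -116.98, -768.54, -5049.3]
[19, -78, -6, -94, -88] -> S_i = Random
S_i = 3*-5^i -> [3, -15, 75, -375, 1875]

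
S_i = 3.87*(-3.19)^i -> [3.87, -12.35, 39.38, -125.63, 400.75]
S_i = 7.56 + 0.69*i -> [7.56, 8.25, 8.94, 9.63, 10.32]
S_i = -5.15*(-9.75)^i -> [-5.15, 50.21, -489.57, 4773.33, -46539.93]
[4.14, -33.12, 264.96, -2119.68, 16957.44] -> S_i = 4.14*(-8.00)^i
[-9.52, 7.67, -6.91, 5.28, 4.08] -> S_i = Random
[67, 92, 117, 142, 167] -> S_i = 67 + 25*i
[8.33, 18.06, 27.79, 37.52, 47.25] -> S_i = 8.33 + 9.73*i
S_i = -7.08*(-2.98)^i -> [-7.08, 21.1, -62.87, 187.36, -558.34]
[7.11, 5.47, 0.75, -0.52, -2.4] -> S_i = Random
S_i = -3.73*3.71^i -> [-3.73, -13.84, -51.34, -190.47, -706.65]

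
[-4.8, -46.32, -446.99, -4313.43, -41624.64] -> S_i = -4.80*9.65^i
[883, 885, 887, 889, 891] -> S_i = 883 + 2*i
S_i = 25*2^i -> [25, 50, 100, 200, 400]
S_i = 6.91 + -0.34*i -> [6.91, 6.57, 6.23, 5.89, 5.55]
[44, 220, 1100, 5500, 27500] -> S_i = 44*5^i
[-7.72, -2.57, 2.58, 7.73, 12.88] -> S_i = -7.72 + 5.15*i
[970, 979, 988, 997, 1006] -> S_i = 970 + 9*i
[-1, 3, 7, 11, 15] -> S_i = -1 + 4*i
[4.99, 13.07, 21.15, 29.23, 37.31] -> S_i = 4.99 + 8.08*i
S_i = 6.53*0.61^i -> [6.53, 3.98, 2.43, 1.48, 0.9]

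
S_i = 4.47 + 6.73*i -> [4.47, 11.2, 17.93, 24.66, 31.39]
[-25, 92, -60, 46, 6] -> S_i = Random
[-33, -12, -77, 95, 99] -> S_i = Random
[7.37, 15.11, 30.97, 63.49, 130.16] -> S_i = 7.37*2.05^i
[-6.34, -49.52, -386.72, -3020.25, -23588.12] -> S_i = -6.34*7.81^i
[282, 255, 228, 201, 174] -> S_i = 282 + -27*i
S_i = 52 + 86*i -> [52, 138, 224, 310, 396]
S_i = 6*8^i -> [6, 48, 384, 3072, 24576]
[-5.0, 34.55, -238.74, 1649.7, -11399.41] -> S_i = -5.00*(-6.91)^i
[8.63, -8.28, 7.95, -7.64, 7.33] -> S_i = 8.63*(-0.96)^i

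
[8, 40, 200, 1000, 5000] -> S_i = 8*5^i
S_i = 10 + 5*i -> [10, 15, 20, 25, 30]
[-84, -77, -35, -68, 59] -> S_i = Random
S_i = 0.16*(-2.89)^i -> [0.16, -0.46, 1.34, -3.86, 11.16]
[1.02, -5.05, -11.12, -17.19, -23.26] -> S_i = 1.02 + -6.07*i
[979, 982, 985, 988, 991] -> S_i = 979 + 3*i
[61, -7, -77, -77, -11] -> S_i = Random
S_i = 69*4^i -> [69, 276, 1104, 4416, 17664]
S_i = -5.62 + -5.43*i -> [-5.62, -11.05, -16.48, -21.91, -27.34]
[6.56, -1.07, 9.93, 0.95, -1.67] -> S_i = Random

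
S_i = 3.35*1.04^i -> [3.35, 3.48, 3.62, 3.77, 3.92]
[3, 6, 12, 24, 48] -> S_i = 3*2^i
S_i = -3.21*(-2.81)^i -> [-3.21, 9.02, -25.35, 71.22, -200.14]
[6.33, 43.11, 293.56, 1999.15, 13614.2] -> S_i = 6.33*6.81^i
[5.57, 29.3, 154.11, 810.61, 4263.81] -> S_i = 5.57*5.26^i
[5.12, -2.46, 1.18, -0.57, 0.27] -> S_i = 5.12*(-0.48)^i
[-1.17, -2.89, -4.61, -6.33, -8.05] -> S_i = -1.17 + -1.72*i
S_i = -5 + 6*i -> [-5, 1, 7, 13, 19]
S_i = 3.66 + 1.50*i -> [3.66, 5.16, 6.66, 8.16, 9.66]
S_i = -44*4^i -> [-44, -176, -704, -2816, -11264]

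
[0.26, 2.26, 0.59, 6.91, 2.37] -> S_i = Random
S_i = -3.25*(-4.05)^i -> [-3.25, 13.16, -53.31, 215.9, -874.39]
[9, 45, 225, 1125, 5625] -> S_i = 9*5^i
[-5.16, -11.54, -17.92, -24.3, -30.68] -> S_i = -5.16 + -6.38*i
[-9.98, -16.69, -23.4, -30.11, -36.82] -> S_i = -9.98 + -6.71*i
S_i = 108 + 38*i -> [108, 146, 184, 222, 260]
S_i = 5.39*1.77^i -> [5.39, 9.54, 16.89, 29.89, 52.9]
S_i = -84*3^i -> [-84, -252, -756, -2268, -6804]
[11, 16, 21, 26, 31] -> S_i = 11 + 5*i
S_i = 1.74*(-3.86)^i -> [1.74, -6.72, 25.93, -100.07, 386.28]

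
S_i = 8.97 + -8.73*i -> [8.97, 0.24, -8.49, -17.22, -25.95]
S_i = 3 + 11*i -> [3, 14, 25, 36, 47]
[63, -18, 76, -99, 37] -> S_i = Random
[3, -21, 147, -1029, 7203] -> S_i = 3*-7^i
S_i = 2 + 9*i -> [2, 11, 20, 29, 38]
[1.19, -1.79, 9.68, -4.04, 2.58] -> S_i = Random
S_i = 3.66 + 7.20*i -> [3.66, 10.86, 18.06, 25.26, 32.46]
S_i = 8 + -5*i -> [8, 3, -2, -7, -12]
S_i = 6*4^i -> [6, 24, 96, 384, 1536]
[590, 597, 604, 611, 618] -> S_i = 590 + 7*i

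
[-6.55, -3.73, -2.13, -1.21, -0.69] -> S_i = -6.55*0.57^i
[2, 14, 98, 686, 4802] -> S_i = 2*7^i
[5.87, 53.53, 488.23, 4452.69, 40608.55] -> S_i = 5.87*9.12^i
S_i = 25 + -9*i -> [25, 16, 7, -2, -11]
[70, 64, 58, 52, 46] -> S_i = 70 + -6*i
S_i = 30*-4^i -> [30, -120, 480, -1920, 7680]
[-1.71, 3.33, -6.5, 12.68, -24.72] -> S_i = -1.71*(-1.95)^i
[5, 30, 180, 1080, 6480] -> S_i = 5*6^i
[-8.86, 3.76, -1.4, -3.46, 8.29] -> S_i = Random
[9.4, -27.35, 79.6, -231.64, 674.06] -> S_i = 9.40*(-2.91)^i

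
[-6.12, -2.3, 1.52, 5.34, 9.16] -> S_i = -6.12 + 3.82*i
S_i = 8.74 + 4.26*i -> [8.74, 13.0, 17.26, 21.52, 25.78]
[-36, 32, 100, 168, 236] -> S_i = -36 + 68*i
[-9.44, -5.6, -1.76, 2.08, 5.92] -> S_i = -9.44 + 3.84*i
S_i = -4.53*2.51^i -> [-4.53, -11.37, -28.54, -71.63, -179.8]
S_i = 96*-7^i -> [96, -672, 4704, -32928, 230496]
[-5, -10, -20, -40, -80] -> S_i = -5*2^i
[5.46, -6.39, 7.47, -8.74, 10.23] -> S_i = 5.46*(-1.17)^i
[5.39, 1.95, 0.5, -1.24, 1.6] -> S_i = Random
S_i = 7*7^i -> [7, 49, 343, 2401, 16807]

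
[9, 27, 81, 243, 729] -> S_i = 9*3^i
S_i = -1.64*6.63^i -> [-1.64, -10.87, -72.09, -477.95, -3168.82]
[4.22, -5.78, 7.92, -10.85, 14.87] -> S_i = 4.22*(-1.37)^i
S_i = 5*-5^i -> [5, -25, 125, -625, 3125]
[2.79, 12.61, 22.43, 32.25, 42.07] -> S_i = 2.79 + 9.82*i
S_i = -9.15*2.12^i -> [-9.15, -19.4, -41.12, -87.18, -184.83]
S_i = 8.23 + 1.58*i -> [8.23, 9.81, 11.39, 12.97, 14.55]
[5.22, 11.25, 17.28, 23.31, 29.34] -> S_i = 5.22 + 6.03*i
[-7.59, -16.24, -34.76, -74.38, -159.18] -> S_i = -7.59*2.14^i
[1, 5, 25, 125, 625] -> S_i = 1*5^i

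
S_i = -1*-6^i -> [-1, 6, -36, 216, -1296]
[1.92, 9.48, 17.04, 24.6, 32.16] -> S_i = 1.92 + 7.56*i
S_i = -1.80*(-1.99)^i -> [-1.8, 3.58, -7.13, 14.19, -28.23]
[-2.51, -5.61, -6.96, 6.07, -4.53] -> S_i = Random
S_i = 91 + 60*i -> [91, 151, 211, 271, 331]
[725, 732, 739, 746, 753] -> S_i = 725 + 7*i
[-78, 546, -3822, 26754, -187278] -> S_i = -78*-7^i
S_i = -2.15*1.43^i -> [-2.15, -3.07, -4.4, -6.29, -8.99]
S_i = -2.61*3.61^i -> [-2.61, -9.42, -34.01, -122.79, -443.27]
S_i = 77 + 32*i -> [77, 109, 141, 173, 205]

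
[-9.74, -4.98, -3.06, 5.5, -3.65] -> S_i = Random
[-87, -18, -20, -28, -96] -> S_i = Random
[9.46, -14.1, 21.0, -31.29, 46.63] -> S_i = 9.46*(-1.49)^i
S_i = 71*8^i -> [71, 568, 4544, 36352, 290816]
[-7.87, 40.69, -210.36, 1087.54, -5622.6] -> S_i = -7.87*(-5.17)^i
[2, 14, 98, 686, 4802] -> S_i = 2*7^i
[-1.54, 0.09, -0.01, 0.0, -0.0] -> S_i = -1.54*(-0.06)^i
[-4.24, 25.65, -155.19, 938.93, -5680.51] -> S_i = -4.24*(-6.05)^i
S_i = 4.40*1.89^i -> [4.4, 8.32, 15.72, 29.71, 56.14]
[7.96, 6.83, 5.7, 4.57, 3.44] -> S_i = 7.96 + -1.13*i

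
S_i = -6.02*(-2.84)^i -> [-6.02, 17.1, -48.55, 137.9, -391.62]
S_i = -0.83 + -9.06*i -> [-0.83, -9.89, -18.95, -28.01, -37.07]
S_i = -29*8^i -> [-29, -232, -1856, -14848, -118784]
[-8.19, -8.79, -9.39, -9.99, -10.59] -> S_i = -8.19 + -0.60*i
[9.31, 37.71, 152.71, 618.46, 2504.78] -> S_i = 9.31*4.05^i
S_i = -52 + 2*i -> [-52, -50, -48, -46, -44]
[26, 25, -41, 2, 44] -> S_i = Random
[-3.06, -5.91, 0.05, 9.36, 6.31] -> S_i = Random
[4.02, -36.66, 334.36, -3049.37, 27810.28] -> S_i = 4.02*(-9.12)^i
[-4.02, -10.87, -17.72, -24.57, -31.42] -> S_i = -4.02 + -6.85*i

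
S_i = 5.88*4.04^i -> [5.88, 23.76, 95.97, 387.72, 1566.4]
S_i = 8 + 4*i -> [8, 12, 16, 20, 24]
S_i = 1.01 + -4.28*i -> [1.01, -3.27, -7.55, -11.83, -16.11]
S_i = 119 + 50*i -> [119, 169, 219, 269, 319]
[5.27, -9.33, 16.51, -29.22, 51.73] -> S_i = 5.27*(-1.77)^i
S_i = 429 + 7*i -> [429, 436, 443, 450, 457]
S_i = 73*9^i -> [73, 657, 5913, 53217, 478953]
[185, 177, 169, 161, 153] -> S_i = 185 + -8*i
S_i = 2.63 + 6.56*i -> [2.63, 9.19, 15.75, 22.31, 28.87]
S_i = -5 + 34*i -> [-5, 29, 63, 97, 131]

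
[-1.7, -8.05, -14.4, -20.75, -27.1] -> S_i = -1.70 + -6.35*i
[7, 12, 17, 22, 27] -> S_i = 7 + 5*i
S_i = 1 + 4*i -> [1, 5, 9, 13, 17]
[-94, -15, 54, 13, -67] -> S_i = Random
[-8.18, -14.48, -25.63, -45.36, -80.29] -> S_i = -8.18*1.77^i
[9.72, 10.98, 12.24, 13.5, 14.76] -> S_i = 9.72 + 1.26*i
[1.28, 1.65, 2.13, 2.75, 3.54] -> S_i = 1.28*1.29^i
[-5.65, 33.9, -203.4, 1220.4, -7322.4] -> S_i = -5.65*(-6.00)^i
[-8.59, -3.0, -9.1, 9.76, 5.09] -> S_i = Random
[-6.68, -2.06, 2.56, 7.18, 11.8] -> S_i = -6.68 + 4.62*i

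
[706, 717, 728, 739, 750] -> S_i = 706 + 11*i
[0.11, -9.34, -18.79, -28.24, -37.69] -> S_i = 0.11 + -9.45*i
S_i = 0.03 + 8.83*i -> [0.03, 8.86, 17.69, 26.52, 35.35]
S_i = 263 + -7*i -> [263, 256, 249, 242, 235]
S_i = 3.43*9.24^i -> [3.43, 31.69, 292.85, 2705.89, 25002.42]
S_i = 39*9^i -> [39, 351, 3159, 28431, 255879]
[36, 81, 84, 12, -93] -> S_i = Random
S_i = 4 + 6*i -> [4, 10, 16, 22, 28]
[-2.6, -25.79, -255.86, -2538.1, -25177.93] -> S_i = -2.60*9.92^i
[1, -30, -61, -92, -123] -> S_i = 1 + -31*i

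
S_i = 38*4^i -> [38, 152, 608, 2432, 9728]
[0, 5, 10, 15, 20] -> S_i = 0 + 5*i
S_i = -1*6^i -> [-1, -6, -36, -216, -1296]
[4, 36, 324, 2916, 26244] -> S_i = 4*9^i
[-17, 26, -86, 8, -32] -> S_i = Random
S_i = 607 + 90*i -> [607, 697, 787, 877, 967]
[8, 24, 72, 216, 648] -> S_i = 8*3^i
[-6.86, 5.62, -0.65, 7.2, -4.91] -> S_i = Random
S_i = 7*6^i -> [7, 42, 252, 1512, 9072]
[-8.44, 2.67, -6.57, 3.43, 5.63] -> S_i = Random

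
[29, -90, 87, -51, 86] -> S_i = Random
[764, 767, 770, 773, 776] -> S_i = 764 + 3*i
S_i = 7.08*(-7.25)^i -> [7.08, -51.33, 372.14, -2698.03, 19560.74]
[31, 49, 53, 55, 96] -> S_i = Random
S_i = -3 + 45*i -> [-3, 42, 87, 132, 177]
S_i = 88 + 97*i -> [88, 185, 282, 379, 476]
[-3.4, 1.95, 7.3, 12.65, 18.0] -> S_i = -3.40 + 5.35*i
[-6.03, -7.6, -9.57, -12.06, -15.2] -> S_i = -6.03*1.26^i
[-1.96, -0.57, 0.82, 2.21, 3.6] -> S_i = -1.96 + 1.39*i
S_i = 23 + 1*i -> [23, 24, 25, 26, 27]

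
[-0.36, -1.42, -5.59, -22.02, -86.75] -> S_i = -0.36*3.94^i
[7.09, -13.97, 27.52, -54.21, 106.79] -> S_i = 7.09*(-1.97)^i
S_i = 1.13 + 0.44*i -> [1.13, 1.57, 2.01, 2.45, 2.89]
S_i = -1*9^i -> [-1, -9, -81, -729, -6561]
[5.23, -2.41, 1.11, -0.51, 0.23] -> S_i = 5.23*(-0.46)^i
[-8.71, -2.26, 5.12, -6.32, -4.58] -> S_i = Random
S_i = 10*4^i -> [10, 40, 160, 640, 2560]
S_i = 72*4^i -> [72, 288, 1152, 4608, 18432]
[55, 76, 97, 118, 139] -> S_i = 55 + 21*i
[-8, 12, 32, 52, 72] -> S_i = -8 + 20*i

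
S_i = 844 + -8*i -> [844, 836, 828, 820, 812]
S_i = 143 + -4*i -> [143, 139, 135, 131, 127]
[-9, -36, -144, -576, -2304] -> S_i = -9*4^i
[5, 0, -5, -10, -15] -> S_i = 5 + -5*i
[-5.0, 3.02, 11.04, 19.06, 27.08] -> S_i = -5.00 + 8.02*i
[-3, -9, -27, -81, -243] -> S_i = -3*3^i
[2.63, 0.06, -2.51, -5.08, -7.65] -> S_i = 2.63 + -2.57*i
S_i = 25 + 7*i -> [25, 32, 39, 46, 53]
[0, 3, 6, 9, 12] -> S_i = 0 + 3*i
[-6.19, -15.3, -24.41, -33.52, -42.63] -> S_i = -6.19 + -9.11*i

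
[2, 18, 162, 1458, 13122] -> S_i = 2*9^i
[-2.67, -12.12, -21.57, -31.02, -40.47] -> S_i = -2.67 + -9.45*i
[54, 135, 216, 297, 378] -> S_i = 54 + 81*i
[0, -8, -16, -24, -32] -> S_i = 0 + -8*i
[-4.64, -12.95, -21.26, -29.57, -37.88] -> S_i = -4.64 + -8.31*i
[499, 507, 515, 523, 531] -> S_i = 499 + 8*i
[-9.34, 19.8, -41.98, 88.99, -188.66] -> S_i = -9.34*(-2.12)^i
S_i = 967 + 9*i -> [967, 976, 985, 994, 1003]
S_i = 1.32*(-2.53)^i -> [1.32, -3.34, 8.45, -21.38, 54.08]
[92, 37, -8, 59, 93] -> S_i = Random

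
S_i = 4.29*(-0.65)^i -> [4.29, -2.79, 1.81, -1.18, 0.77]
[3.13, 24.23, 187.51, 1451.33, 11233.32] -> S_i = 3.13*7.74^i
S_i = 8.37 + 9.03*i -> [8.37, 17.4, 26.43, 35.46, 44.49]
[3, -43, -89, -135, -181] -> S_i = 3 + -46*i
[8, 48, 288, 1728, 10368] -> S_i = 8*6^i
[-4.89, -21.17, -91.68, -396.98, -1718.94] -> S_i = -4.89*4.33^i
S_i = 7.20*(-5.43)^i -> [7.2, -39.1, 212.29, -1152.74, 6259.39]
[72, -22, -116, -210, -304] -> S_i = 72 + -94*i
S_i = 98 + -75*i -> [98, 23, -52, -127, -202]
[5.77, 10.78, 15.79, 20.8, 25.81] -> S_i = 5.77 + 5.01*i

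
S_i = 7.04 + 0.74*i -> [7.04, 7.78, 8.52, 9.26, 10.0]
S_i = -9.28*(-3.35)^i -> [-9.28, 31.09, -104.14, 348.89, -1168.77]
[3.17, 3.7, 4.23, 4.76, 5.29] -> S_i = 3.17 + 0.53*i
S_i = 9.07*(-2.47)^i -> [9.07, -22.4, 55.34, -136.68, 337.59]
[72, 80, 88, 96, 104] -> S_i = 72 + 8*i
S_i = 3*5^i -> [3, 15, 75, 375, 1875]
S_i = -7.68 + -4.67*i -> [-7.68, -12.35, -17.02, -21.69, -26.36]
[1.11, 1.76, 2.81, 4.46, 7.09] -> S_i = 1.11*1.59^i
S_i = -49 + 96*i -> [-49, 47, 143, 239, 335]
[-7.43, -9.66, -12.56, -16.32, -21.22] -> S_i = -7.43*1.30^i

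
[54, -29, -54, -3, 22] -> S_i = Random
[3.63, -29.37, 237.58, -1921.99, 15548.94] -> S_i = 3.63*(-8.09)^i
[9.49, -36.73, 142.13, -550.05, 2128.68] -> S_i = 9.49*(-3.87)^i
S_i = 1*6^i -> [1, 6, 36, 216, 1296]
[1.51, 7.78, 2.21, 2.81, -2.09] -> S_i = Random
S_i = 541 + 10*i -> [541, 551, 561, 571, 581]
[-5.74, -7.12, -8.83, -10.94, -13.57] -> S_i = -5.74*1.24^i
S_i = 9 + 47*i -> [9, 56, 103, 150, 197]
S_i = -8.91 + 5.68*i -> [-8.91, -3.23, 2.45, 8.13, 13.81]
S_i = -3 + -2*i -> [-3, -5, -7, -9, -11]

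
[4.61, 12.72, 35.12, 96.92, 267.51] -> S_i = 4.61*2.76^i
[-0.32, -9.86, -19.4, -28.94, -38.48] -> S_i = -0.32 + -9.54*i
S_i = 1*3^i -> [1, 3, 9, 27, 81]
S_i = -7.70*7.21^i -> [-7.7, -55.52, -400.28, -2886.0, -20808.07]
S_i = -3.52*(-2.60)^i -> [-3.52, 9.15, -23.8, 61.87, -160.86]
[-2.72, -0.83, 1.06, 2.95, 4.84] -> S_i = -2.72 + 1.89*i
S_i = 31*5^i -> [31, 155, 775, 3875, 19375]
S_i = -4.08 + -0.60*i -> [-4.08, -4.68, -5.28, -5.88, -6.48]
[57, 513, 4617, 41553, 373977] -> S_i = 57*9^i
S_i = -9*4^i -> [-9, -36, -144, -576, -2304]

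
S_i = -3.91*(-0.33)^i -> [-3.91, 1.29, -0.43, 0.14, -0.05]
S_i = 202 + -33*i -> [202, 169, 136, 103, 70]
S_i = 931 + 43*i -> [931, 974, 1017, 1060, 1103]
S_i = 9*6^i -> [9, 54, 324, 1944, 11664]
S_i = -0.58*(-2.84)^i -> [-0.58, 1.65, -4.68, 13.29, -37.73]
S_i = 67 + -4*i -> [67, 63, 59, 55, 51]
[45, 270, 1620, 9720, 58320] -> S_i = 45*6^i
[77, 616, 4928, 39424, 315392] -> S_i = 77*8^i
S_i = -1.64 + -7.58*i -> [-1.64, -9.22, -16.8, -24.38, -31.96]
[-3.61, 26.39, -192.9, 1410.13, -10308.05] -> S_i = -3.61*(-7.31)^i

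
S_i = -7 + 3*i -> [-7, -4, -1, 2, 5]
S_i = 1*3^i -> [1, 3, 9, 27, 81]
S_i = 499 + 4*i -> [499, 503, 507, 511, 515]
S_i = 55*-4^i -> [55, -220, 880, -3520, 14080]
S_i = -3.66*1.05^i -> [-3.66, -3.84, -4.04, -4.24, -4.45]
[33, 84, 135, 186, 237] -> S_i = 33 + 51*i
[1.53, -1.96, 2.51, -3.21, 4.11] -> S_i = 1.53*(-1.28)^i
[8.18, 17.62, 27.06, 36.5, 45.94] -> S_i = 8.18 + 9.44*i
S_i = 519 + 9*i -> [519, 528, 537, 546, 555]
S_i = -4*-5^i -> [-4, 20, -100, 500, -2500]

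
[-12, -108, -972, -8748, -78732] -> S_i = -12*9^i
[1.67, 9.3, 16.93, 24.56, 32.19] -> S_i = 1.67 + 7.63*i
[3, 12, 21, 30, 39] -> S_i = 3 + 9*i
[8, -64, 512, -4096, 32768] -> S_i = 8*-8^i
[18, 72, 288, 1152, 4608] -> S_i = 18*4^i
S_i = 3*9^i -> [3, 27, 243, 2187, 19683]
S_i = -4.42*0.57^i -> [-4.42, -2.52, -1.44, -0.82, -0.47]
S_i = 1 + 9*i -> [1, 10, 19, 28, 37]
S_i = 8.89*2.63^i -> [8.89, 23.38, 61.49, 161.72, 425.33]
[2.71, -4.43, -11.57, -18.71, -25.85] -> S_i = 2.71 + -7.14*i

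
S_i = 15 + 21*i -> [15, 36, 57, 78, 99]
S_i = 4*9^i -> [4, 36, 324, 2916, 26244]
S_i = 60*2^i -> [60, 120, 240, 480, 960]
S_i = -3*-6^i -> [-3, 18, -108, 648, -3888]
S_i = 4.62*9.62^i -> [4.62, 44.44, 427.56, 4113.08, 39567.83]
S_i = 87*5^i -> [87, 435, 2175, 10875, 54375]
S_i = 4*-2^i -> [4, -8, 16, -32, 64]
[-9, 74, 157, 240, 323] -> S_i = -9 + 83*i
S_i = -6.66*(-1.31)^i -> [-6.66, 8.72, -11.43, 14.97, -19.61]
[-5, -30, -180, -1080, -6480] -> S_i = -5*6^i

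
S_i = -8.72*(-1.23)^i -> [-8.72, 10.73, -13.19, 16.23, -19.96]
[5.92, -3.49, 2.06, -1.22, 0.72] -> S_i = 5.92*(-0.59)^i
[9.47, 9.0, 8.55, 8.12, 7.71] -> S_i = 9.47*0.95^i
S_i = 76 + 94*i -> [76, 170, 264, 358, 452]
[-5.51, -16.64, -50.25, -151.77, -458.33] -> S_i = -5.51*3.02^i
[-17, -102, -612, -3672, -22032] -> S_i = -17*6^i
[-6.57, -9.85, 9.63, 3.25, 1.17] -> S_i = Random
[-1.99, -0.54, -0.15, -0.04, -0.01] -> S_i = -1.99*0.27^i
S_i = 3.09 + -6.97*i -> [3.09, -3.88, -10.85, -17.82, -24.79]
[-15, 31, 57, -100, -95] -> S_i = Random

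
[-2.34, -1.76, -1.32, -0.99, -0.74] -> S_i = -2.34*0.75^i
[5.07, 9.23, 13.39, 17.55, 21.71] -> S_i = 5.07 + 4.16*i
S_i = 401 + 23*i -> [401, 424, 447, 470, 493]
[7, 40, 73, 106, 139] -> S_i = 7 + 33*i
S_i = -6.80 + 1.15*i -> [-6.8, -5.65, -4.5, -3.35, -2.2]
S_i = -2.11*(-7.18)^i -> [-2.11, 15.15, -108.78, 781.01, -5607.64]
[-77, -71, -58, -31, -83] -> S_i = Random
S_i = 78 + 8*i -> [78, 86, 94, 102, 110]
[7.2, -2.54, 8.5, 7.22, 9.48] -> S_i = Random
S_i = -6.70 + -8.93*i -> [-6.7, -15.63, -24.56, -33.49, -42.42]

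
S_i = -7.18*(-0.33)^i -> [-7.18, 2.37, -0.78, 0.26, -0.09]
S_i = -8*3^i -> [-8, -24, -72, -216, -648]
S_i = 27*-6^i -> [27, -162, 972, -5832, 34992]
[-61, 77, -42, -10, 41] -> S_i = Random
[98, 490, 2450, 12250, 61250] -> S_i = 98*5^i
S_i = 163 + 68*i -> [163, 231, 299, 367, 435]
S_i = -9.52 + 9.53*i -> [-9.52, 0.01, 9.54, 19.07, 28.6]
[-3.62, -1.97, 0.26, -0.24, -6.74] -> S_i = Random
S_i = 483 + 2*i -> [483, 485, 487, 489, 491]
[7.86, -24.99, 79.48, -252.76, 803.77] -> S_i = 7.86*(-3.18)^i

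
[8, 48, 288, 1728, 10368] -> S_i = 8*6^i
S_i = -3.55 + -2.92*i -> [-3.55, -6.47, -9.39, -12.31, -15.23]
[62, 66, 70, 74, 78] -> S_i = 62 + 4*i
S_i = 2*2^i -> [2, 4, 8, 16, 32]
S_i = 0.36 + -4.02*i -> [0.36, -3.66, -7.68, -11.7, -15.72]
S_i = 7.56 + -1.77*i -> [7.56, 5.79, 4.02, 2.25, 0.48]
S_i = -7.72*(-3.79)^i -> [-7.72, 29.26, -110.89, 420.28, -1592.85]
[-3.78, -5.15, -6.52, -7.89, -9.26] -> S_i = -3.78 + -1.37*i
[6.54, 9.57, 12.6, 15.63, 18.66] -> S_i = 6.54 + 3.03*i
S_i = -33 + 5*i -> [-33, -28, -23, -18, -13]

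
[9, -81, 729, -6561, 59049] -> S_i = 9*-9^i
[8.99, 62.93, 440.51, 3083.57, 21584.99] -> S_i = 8.99*7.00^i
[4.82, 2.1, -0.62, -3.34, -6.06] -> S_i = 4.82 + -2.72*i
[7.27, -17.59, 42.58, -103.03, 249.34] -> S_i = 7.27*(-2.42)^i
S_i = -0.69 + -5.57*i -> [-0.69, -6.26, -11.83, -17.4, -22.97]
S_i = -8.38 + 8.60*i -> [-8.38, 0.22, 8.82, 17.42, 26.02]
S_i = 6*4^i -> [6, 24, 96, 384, 1536]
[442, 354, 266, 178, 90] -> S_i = 442 + -88*i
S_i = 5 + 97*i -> [5, 102, 199, 296, 393]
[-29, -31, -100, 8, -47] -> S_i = Random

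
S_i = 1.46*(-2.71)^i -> [1.46, -3.96, 10.72, -29.06, 78.75]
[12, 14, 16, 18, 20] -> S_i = 12 + 2*i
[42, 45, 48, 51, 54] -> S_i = 42 + 3*i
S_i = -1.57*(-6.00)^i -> [-1.57, 9.42, -56.52, 339.12, -2034.72]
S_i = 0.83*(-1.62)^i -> [0.83, -1.34, 2.18, -3.53, 5.72]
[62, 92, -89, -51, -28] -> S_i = Random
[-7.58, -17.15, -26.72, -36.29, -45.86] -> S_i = -7.58 + -9.57*i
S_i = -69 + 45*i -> [-69, -24, 21, 66, 111]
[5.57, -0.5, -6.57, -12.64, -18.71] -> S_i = 5.57 + -6.07*i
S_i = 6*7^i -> [6, 42, 294, 2058, 14406]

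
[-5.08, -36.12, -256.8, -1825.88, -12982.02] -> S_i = -5.08*7.11^i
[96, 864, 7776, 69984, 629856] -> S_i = 96*9^i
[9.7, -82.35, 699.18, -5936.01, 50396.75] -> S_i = 9.70*(-8.49)^i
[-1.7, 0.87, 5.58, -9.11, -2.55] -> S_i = Random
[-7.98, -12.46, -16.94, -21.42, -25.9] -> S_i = -7.98 + -4.48*i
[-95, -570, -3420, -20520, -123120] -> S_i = -95*6^i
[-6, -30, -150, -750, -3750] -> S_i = -6*5^i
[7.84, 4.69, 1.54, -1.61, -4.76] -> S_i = 7.84 + -3.15*i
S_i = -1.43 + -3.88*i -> [-1.43, -5.31, -9.19, -13.07, -16.95]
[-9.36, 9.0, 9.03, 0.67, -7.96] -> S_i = Random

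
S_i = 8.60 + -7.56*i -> [8.6, 1.04, -6.52, -14.08, -21.64]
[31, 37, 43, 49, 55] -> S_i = 31 + 6*i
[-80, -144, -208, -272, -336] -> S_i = -80 + -64*i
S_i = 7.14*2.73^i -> [7.14, 19.49, 53.21, 145.27, 396.6]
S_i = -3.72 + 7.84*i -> [-3.72, 4.12, 11.96, 19.8, 27.64]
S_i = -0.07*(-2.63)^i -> [-0.07, 0.18, -0.48, 1.27, -3.35]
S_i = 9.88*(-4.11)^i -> [9.88, -40.61, 166.89, -685.93, 2819.19]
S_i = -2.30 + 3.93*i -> [-2.3, 1.63, 5.56, 9.49, 13.42]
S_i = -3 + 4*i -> [-3, 1, 5, 9, 13]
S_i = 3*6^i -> [3, 18, 108, 648, 3888]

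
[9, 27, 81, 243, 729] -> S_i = 9*3^i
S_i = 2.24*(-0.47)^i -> [2.24, -1.05, 0.49, -0.23, 0.11]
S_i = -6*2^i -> [-6, -12, -24, -48, -96]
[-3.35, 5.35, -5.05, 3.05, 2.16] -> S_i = Random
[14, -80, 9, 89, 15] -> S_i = Random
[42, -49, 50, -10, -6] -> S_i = Random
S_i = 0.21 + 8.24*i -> [0.21, 8.45, 16.69, 24.93, 33.17]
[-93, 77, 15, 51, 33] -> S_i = Random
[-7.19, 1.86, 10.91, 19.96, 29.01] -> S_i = -7.19 + 9.05*i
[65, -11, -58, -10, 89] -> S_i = Random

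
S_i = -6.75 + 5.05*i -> [-6.75, -1.7, 3.35, 8.4, 13.45]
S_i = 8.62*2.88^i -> [8.62, 24.83, 71.5, 205.91, 593.03]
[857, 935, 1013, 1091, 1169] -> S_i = 857 + 78*i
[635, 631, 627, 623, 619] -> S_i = 635 + -4*i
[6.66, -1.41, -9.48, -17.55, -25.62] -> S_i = 6.66 + -8.07*i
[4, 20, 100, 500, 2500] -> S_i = 4*5^i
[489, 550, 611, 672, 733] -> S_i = 489 + 61*i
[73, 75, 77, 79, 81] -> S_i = 73 + 2*i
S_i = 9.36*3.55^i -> [9.36, 33.23, 117.96, 418.76, 1486.58]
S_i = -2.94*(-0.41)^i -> [-2.94, 1.21, -0.49, 0.2, -0.08]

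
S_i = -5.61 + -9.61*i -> [-5.61, -15.22, -24.83, -34.44, -44.05]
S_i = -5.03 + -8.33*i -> [-5.03, -13.36, -21.69, -30.02, -38.35]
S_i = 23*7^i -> [23, 161, 1127, 7889, 55223]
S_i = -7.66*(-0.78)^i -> [-7.66, 5.97, -4.66, 3.64, -2.84]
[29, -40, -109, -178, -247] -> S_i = 29 + -69*i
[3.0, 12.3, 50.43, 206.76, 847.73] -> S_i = 3.00*4.10^i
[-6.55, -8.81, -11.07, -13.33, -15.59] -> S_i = -6.55 + -2.26*i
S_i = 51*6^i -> [51, 306, 1836, 11016, 66096]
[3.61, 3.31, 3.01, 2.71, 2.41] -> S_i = 3.61 + -0.30*i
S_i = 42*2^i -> [42, 84, 168, 336, 672]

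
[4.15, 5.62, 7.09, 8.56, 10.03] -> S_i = 4.15 + 1.47*i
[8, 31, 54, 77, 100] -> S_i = 8 + 23*i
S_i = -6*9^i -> [-6, -54, -486, -4374, -39366]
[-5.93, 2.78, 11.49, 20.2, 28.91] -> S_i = -5.93 + 8.71*i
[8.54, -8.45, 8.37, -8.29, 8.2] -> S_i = 8.54*(-0.99)^i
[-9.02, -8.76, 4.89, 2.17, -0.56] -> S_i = Random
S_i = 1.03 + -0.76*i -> [1.03, 0.27, -0.49, -1.25, -2.01]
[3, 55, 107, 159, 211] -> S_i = 3 + 52*i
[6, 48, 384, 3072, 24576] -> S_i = 6*8^i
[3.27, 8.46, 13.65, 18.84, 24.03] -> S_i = 3.27 + 5.19*i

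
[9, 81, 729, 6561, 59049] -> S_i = 9*9^i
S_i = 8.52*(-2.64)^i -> [8.52, -22.49, 59.38, -156.77, 413.86]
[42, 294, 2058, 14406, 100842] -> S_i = 42*7^i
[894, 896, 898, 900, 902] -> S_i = 894 + 2*i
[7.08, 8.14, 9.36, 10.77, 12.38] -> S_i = 7.08*1.15^i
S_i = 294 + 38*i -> [294, 332, 370, 408, 446]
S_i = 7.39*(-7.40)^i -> [7.39, -54.69, 404.68, -2994.61, 22160.08]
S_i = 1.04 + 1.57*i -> [1.04, 2.61, 4.18, 5.75, 7.32]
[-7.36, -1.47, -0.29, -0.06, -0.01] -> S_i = -7.36*0.20^i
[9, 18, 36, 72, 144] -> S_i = 9*2^i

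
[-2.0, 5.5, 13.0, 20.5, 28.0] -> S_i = -2.00 + 7.50*i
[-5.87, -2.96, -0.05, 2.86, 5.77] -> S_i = -5.87 + 2.91*i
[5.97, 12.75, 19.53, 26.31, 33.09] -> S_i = 5.97 + 6.78*i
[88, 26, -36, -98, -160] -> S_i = 88 + -62*i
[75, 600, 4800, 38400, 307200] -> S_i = 75*8^i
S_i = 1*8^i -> [1, 8, 64, 512, 4096]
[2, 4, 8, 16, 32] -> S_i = 2*2^i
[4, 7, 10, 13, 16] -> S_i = 4 + 3*i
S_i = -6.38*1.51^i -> [-6.38, -9.63, -14.55, -21.97, -33.17]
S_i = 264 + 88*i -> [264, 352, 440, 528, 616]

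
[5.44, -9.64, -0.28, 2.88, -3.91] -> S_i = Random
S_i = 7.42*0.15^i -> [7.42, 1.11, 0.17, 0.03, 0.0]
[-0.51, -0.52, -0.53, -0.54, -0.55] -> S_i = -0.51*1.02^i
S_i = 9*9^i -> [9, 81, 729, 6561, 59049]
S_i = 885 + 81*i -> [885, 966, 1047, 1128, 1209]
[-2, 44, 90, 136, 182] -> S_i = -2 + 46*i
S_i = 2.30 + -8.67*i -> [2.3, -6.37, -15.04, -23.71, -32.38]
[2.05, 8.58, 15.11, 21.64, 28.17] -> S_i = 2.05 + 6.53*i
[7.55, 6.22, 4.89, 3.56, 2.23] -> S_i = 7.55 + -1.33*i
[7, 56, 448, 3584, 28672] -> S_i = 7*8^i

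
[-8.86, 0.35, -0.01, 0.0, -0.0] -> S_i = -8.86*(-0.04)^i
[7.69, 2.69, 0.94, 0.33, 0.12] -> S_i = 7.69*0.35^i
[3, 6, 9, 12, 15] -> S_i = 3 + 3*i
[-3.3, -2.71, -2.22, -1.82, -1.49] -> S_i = -3.30*0.82^i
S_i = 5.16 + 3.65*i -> [5.16, 8.81, 12.46, 16.11, 19.76]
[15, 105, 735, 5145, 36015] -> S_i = 15*7^i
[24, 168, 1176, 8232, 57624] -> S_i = 24*7^i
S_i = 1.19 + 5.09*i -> [1.19, 6.28, 11.37, 16.46, 21.55]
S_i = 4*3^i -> [4, 12, 36, 108, 324]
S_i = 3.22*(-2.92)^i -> [3.22, -9.4, 27.46, -80.17, 234.09]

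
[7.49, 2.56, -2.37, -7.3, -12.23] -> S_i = 7.49 + -4.93*i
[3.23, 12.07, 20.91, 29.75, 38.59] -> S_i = 3.23 + 8.84*i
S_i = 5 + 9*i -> [5, 14, 23, 32, 41]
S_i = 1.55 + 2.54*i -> [1.55, 4.09, 6.63, 9.17, 11.71]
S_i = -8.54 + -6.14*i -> [-8.54, -14.68, -20.82, -26.96, -33.1]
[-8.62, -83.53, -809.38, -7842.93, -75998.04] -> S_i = -8.62*9.69^i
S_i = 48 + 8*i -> [48, 56, 64, 72, 80]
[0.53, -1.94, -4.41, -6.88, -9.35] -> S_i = 0.53 + -2.47*i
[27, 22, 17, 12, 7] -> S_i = 27 + -5*i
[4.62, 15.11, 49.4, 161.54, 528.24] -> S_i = 4.62*3.27^i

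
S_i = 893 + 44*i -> [893, 937, 981, 1025, 1069]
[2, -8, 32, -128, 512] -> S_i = 2*-4^i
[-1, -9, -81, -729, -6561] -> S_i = -1*9^i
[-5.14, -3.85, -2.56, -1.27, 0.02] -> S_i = -5.14 + 1.29*i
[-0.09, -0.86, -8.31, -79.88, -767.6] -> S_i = -0.09*9.61^i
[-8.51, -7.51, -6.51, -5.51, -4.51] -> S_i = -8.51 + 1.00*i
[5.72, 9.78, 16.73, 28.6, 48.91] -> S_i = 5.72*1.71^i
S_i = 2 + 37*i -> [2, 39, 76, 113, 150]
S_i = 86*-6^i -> [86, -516, 3096, -18576, 111456]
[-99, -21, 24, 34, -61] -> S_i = Random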